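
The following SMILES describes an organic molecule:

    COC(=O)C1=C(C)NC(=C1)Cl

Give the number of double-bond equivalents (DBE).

4

Molecular formula: C7H8ClNO2.
DoU = (2C + 2 + N − H − X) / 2, where X is the halogen count and O/S are ignored.
    = (2·7 + 2 + 1 − 8 − 1) / 2 = 8 / 2 = 4.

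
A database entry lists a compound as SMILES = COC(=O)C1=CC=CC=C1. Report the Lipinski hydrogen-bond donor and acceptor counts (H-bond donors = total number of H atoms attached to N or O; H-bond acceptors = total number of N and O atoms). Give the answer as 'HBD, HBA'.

0, 2

Donors: find every N or O and count the H atoms it carries.
  atom 2 (O): bond orders sum to 2 → 0 H
  atom 4 (O): bond orders sum to 2 → 0 H
Lipinski HBD = 0.
Acceptors: N atoms = 0, O atoms = 2 → HBA = 2.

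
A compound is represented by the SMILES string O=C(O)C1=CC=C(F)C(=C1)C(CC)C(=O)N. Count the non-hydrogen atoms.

Every atom symbol written in the SMILES (organic subset) is one heavy atom; implicit H are not written.
Heavy atoms by element → C:11, F:1, N:1, O:3.
Total: 16.

16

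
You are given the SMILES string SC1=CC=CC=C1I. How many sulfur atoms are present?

1

Scan the SMILES for S atoms (remember two-letter symbols like Cl and Br are single atoms).
Sulfur count: 1.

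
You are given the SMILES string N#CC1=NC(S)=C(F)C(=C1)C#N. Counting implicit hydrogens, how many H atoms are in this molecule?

2

Walk through each heavy atom and fill implicit hydrogens from standard valence (C 4, N 3, O 2, S 2, halogen 1):
  atom 1: N, bond orders sum to 3 (valence 3) → 0 H
  atom 2: C, bond orders sum to 4 (valence 4) → 0 H
  atom 3: C, bond orders sum to 4 (valence 4) → 0 H
  atom 4: N, bond orders sum to 3 (valence 3) → 0 H
  atom 5: C, bond orders sum to 4 (valence 4) → 0 H
  atom 6: S, bond orders sum to 1 (valence 2) → 1 H
  atom 7: C, bond orders sum to 4 (valence 4) → 0 H
  atom 8: F (halogen, monovalent) → 0 H
  atom 9: C, bond orders sum to 4 (valence 4) → 0 H
  atom 10: C, bond orders sum to 3 (valence 4) → 1 H
  atom 11: C, bond orders sum to 4 (valence 4) → 0 H
  atom 12: N, bond orders sum to 3 (valence 3) → 0 H
Total hydrogens: 2.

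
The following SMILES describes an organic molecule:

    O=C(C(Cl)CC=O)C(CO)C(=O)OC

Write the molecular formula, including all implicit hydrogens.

Walk through each heavy atom and fill implicit hydrogens from standard valence (C 4, N 3, O 2, S 2, halogen 1):
  atom 1: O, bond orders sum to 2 (valence 2) → 0 H
  atom 2: C, bond orders sum to 4 (valence 4) → 0 H
  atom 3: C, bond orders sum to 3 (valence 4) → 1 H
  atom 4: Cl (halogen, monovalent) → 0 H
  atom 5: C, bond orders sum to 2 (valence 4) → 2 H
  atom 6: C, bond orders sum to 3 (valence 4) → 1 H
  atom 7: O, bond orders sum to 2 (valence 2) → 0 H
  atom 8: C, bond orders sum to 3 (valence 4) → 1 H
  atom 9: C, bond orders sum to 2 (valence 4) → 2 H
  atom 10: O, bond orders sum to 1 (valence 2) → 1 H
  atom 11: C, bond orders sum to 4 (valence 4) → 0 H
  atom 12: O, bond orders sum to 2 (valence 2) → 0 H
  atom 13: O, bond orders sum to 2 (valence 2) → 0 H
  atom 14: C, bond orders sum to 1 (valence 4) → 3 H
Totals → C:8, H:11, Cl:1, O:5.

C8H11ClO5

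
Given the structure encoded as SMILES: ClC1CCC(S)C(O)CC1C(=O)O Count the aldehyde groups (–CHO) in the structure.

0

Scan the SMILES for the aldehyde motif — none present.
Groups that are present: 1 carboxylic acid, 1 hydroxyl, 1 thiol.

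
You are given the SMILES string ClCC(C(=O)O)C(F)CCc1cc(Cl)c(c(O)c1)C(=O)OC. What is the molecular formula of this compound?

Walk through each heavy atom and fill implicit hydrogens from standard valence (C 4, N 3, O 2, S 2, halogen 1); for lowercase aromatic atoms, an aromatic c carries 1 H when it has two neighbours and 0 H with three, and aromatic n carries 0 H:
  atom 1: Cl (halogen, monovalent) → 0 H
  atom 2: C, bond orders sum to 2 (valence 4) → 2 H
  atom 3: C, bond orders sum to 3 (valence 4) → 1 H
  atom 4: C, bond orders sum to 4 (valence 4) → 0 H
  atom 5: O, bond orders sum to 2 (valence 2) → 0 H
  atom 6: O, bond orders sum to 1 (valence 2) → 1 H
  atom 7: C, bond orders sum to 3 (valence 4) → 1 H
  atom 8: F (halogen, monovalent) → 0 H
  atom 9: C, bond orders sum to 2 (valence 4) → 2 H
  atom 10: C, bond orders sum to 2 (valence 4) → 2 H
  atom 11: aromatic c, 3 neighbours → 0 H
  atom 12: aromatic c, 2 neighbours → 1 H
  atom 13: aromatic c, 3 neighbours → 0 H
  atom 14: Cl (halogen, monovalent) → 0 H
  atom 15: aromatic c, 3 neighbours → 0 H
  atom 16: aromatic c, 3 neighbours → 0 H
  atom 17: O, bond orders sum to 1 (valence 2) → 1 H
  atom 18: aromatic c, 2 neighbours → 1 H
  atom 19: C, bond orders sum to 4 (valence 4) → 0 H
  atom 20: O, bond orders sum to 2 (valence 2) → 0 H
  atom 21: O, bond orders sum to 2 (valence 2) → 0 H
  atom 22: C, bond orders sum to 1 (valence 4) → 3 H
Totals → C:14, H:15, Cl:2, F:1, O:5.
In Hill order: C14H15Cl2FO5.

C14H15Cl2FO5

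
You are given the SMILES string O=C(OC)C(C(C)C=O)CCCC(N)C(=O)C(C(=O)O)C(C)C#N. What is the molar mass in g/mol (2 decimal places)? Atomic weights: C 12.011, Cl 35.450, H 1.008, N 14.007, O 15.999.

340.38 g/mol

First, the molecular formula is C16H24N2O6 (counting implicit H from valence).
  C: 16 × 12.011 = 192.176
  H: 24 × 1.008 = 24.192
  N: 2 × 14.007 = 28.014
  O: 6 × 15.999 = 95.994
Sum: 16×12.011 + 24×1.008 + 2×14.007 + 6×15.999 = 340.376 → 340.38 g/mol.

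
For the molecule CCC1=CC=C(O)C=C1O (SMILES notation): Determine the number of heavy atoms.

10

Every atom symbol written in the SMILES (organic subset) is one heavy atom; implicit H are not written.
Heavy atoms by element → C:8, O:2.
Total: 10.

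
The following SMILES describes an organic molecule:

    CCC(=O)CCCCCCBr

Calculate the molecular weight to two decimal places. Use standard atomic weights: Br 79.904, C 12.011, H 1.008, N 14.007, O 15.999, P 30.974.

First, the molecular formula is C9H17BrO (counting implicit H from valence).
  Br: 1 × 79.904 = 79.904
  C: 9 × 12.011 = 108.099
  H: 17 × 1.008 = 17.136
  O: 1 × 15.999 = 15.999
Sum: 1×79.904 + 9×12.011 + 17×1.008 + 1×15.999 = 221.138 → 221.14 g/mol.

221.14 g/mol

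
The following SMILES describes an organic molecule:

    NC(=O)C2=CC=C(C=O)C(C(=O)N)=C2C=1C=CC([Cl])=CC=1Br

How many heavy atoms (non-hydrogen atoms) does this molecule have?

22

Every atom symbol written in the SMILES (organic subset) is one heavy atom; implicit H are not written.
Heavy atoms by element → Br:1, C:15, Cl:1, N:2, O:3.
Total: 22.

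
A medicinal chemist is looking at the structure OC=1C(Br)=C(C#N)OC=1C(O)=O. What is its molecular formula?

Walk through each heavy atom and fill implicit hydrogens from standard valence (C 4, N 3, O 2, S 2, halogen 1):
  atom 1: O, bond orders sum to 1 (valence 2) → 1 H
  atom 2: C, bond orders sum to 4 (valence 4) → 0 H
  atom 3: C, bond orders sum to 4 (valence 4) → 0 H
  atom 4: Br (halogen, monovalent) → 0 H
  atom 5: C, bond orders sum to 4 (valence 4) → 0 H
  atom 6: C, bond orders sum to 4 (valence 4) → 0 H
  atom 7: N, bond orders sum to 3 (valence 3) → 0 H
  atom 8: O, bond orders sum to 2 (valence 2) → 0 H
  atom 9: C, bond orders sum to 4 (valence 4) → 0 H
  atom 10: C, bond orders sum to 4 (valence 4) → 0 H
  atom 11: O, bond orders sum to 1 (valence 2) → 1 H
  atom 12: O, bond orders sum to 2 (valence 2) → 0 H
Totals → C:6, H:2, Br:1, N:1, O:4.
In Hill order: C6H2BrNO4.

C6H2BrNO4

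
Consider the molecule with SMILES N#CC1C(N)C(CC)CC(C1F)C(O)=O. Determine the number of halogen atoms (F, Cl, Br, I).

1

Halogen atoms appear at heavy-atom position 12 (1×F).
Other groups present: 1 carboxylic acid, 1 nitrile, 1 primary amine.
Halogen count: 1.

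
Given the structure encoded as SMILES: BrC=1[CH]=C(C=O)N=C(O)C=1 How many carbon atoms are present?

6

Count every carbon token in the SMILES (each C, including those in ring-closure positions and inside branches).
Carbon count: 6.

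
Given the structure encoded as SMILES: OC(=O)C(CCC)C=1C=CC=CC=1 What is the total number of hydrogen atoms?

Walk through each heavy atom and fill implicit hydrogens from standard valence (C 4, N 3, O 2, S 2, halogen 1):
  atom 1: O, bond orders sum to 1 (valence 2) → 1 H
  atom 2: C, bond orders sum to 4 (valence 4) → 0 H
  atom 3: O, bond orders sum to 2 (valence 2) → 0 H
  atom 4: C, bond orders sum to 3 (valence 4) → 1 H
  atom 5: C, bond orders sum to 2 (valence 4) → 2 H
  atom 6: C, bond orders sum to 2 (valence 4) → 2 H
  atom 7: C, bond orders sum to 1 (valence 4) → 3 H
  atom 8: C, bond orders sum to 4 (valence 4) → 0 H
  atom 9: C, bond orders sum to 3 (valence 4) → 1 H
  atom 10: C, bond orders sum to 3 (valence 4) → 1 H
  atom 11: C, bond orders sum to 3 (valence 4) → 1 H
  atom 12: C, bond orders sum to 3 (valence 4) → 1 H
  atom 13: C, bond orders sum to 3 (valence 4) → 1 H
Total hydrogens: 14.

14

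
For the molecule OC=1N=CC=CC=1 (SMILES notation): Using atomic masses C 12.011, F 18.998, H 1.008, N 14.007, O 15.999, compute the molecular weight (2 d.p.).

First, the molecular formula is C5H5NO (counting implicit H from valence).
  C: 5 × 12.011 = 60.055
  H: 5 × 1.008 = 5.040
  N: 1 × 14.007 = 14.007
  O: 1 × 15.999 = 15.999
Sum: 5×12.011 + 5×1.008 + 1×14.007 + 1×15.999 = 95.101 → 95.10 g/mol.

95.10 g/mol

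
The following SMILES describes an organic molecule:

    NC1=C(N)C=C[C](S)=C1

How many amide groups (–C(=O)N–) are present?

0

Scan the SMILES for the amide motif — none present.
Groups that are present: 2 primary amine, 1 thiol.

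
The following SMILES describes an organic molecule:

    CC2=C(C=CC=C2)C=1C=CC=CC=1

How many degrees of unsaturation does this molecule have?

8

Degree of unsaturation = (number of rings) + (number of π bonds).
Ring closures in the SMILES: 2.
π bonds: 6 double bonds (each 1 DoU) → 6 DoU from unsaturation.
Total DoU = 2 + 6 = 8.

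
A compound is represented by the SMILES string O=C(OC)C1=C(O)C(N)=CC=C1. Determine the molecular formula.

Walk through each heavy atom and fill implicit hydrogens from standard valence (C 4, N 3, O 2, S 2, halogen 1):
  atom 1: O, bond orders sum to 2 (valence 2) → 0 H
  atom 2: C, bond orders sum to 4 (valence 4) → 0 H
  atom 3: O, bond orders sum to 2 (valence 2) → 0 H
  atom 4: C, bond orders sum to 1 (valence 4) → 3 H
  atom 5: C, bond orders sum to 4 (valence 4) → 0 H
  atom 6: C, bond orders sum to 4 (valence 4) → 0 H
  atom 7: O, bond orders sum to 1 (valence 2) → 1 H
  atom 8: C, bond orders sum to 4 (valence 4) → 0 H
  atom 9: N, bond orders sum to 1 (valence 3) → 2 H
  atom 10: C, bond orders sum to 3 (valence 4) → 1 H
  atom 11: C, bond orders sum to 3 (valence 4) → 1 H
  atom 12: C, bond orders sum to 3 (valence 4) → 1 H
Totals → C:8, H:9, N:1, O:3.

C8H9NO3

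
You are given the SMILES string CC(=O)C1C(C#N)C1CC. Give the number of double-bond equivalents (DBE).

Degree of unsaturation = (number of rings) + (number of π bonds).
Ring closures in the SMILES: 1.
π bonds: 1 double bond (each 1 DoU), 1 triple bond (each 2 DoU) → 3 DoU from unsaturation.
Total DoU = 1 + 3 = 4.

4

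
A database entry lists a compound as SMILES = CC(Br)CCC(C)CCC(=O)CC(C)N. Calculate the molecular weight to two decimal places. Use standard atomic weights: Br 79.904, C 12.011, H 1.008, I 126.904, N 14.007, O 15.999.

278.23 g/mol

First, the molecular formula is C12H24BrNO (counting implicit H from valence).
  Br: 1 × 79.904 = 79.904
  C: 12 × 12.011 = 144.132
  H: 24 × 1.008 = 24.192
  N: 1 × 14.007 = 14.007
  O: 1 × 15.999 = 15.999
Sum: 1×79.904 + 12×12.011 + 24×1.008 + 1×14.007 + 1×15.999 = 278.234 → 278.23 g/mol.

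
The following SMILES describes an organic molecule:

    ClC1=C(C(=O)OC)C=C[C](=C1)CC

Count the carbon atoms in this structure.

Count every carbon token in the SMILES (each C, including those in ring-closure positions and inside branches).
Carbon count: 10.

10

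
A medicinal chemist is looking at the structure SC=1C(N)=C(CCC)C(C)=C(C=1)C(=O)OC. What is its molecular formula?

C12H17NO2S

Walk through each heavy atom and fill implicit hydrogens from standard valence (C 4, N 3, O 2, S 2, halogen 1):
  atom 1: S, bond orders sum to 1 (valence 2) → 1 H
  atom 2: C, bond orders sum to 4 (valence 4) → 0 H
  atom 3: C, bond orders sum to 4 (valence 4) → 0 H
  atom 4: N, bond orders sum to 1 (valence 3) → 2 H
  atom 5: C, bond orders sum to 4 (valence 4) → 0 H
  atom 6: C, bond orders sum to 2 (valence 4) → 2 H
  atom 7: C, bond orders sum to 2 (valence 4) → 2 H
  atom 8: C, bond orders sum to 1 (valence 4) → 3 H
  atom 9: C, bond orders sum to 4 (valence 4) → 0 H
  atom 10: C, bond orders sum to 1 (valence 4) → 3 H
  atom 11: C, bond orders sum to 4 (valence 4) → 0 H
  atom 12: C, bond orders sum to 3 (valence 4) → 1 H
  atom 13: C, bond orders sum to 4 (valence 4) → 0 H
  atom 14: O, bond orders sum to 2 (valence 2) → 0 H
  atom 15: O, bond orders sum to 2 (valence 2) → 0 H
  atom 16: C, bond orders sum to 1 (valence 4) → 3 H
Totals → C:12, H:17, N:1, O:2, S:1.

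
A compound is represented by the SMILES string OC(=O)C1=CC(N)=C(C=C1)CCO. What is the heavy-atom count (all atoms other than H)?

13

Every atom symbol written in the SMILES (organic subset) is one heavy atom; implicit H are not written.
Heavy atoms by element → C:9, N:1, O:3.
Total: 13.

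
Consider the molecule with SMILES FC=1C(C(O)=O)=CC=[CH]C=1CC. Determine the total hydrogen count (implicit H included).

9

Walk through each heavy atom and fill implicit hydrogens from standard valence (C 4, N 3, O 2, S 2, halogen 1):
  atom 1: F (halogen, monovalent) → 0 H
  atom 2: C, bond orders sum to 4 (valence 4) → 0 H
  atom 3: C, bond orders sum to 4 (valence 4) → 0 H
  atom 4: C, bond orders sum to 4 (valence 4) → 0 H
  atom 5: O, bond orders sum to 1 (valence 2) → 1 H
  atom 6: O, bond orders sum to 2 (valence 2) → 0 H
  atom 7: C, bond orders sum to 3 (valence 4) → 1 H
  atom 8: C, bond orders sum to 3 (valence 4) → 1 H
  atom 9: C with explicit H count 1
  atom 10: C, bond orders sum to 4 (valence 4) → 0 H
  atom 11: C, bond orders sum to 2 (valence 4) → 2 H
  atom 12: C, bond orders sum to 1 (valence 4) → 3 H
Total hydrogens: 9.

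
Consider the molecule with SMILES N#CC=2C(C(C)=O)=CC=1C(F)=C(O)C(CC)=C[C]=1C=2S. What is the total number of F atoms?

1

Scan the SMILES for F atoms (remember two-letter symbols like Cl and Br are single atoms).
Fluorine count: 1.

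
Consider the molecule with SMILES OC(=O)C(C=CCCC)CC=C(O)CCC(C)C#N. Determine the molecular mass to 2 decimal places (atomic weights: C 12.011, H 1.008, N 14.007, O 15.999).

265.35 g/mol

First, the molecular formula is C15H23NO3 (counting implicit H from valence).
  C: 15 × 12.011 = 180.165
  H: 23 × 1.008 = 23.184
  N: 1 × 14.007 = 14.007
  O: 3 × 15.999 = 47.997
Sum: 15×12.011 + 23×1.008 + 1×14.007 + 3×15.999 = 265.353 → 265.35 g/mol.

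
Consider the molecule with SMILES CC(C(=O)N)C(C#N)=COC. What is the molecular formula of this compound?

Walk through each heavy atom and fill implicit hydrogens from standard valence (C 4, N 3, O 2, S 2, halogen 1):
  atom 1: C, bond orders sum to 1 (valence 4) → 3 H
  atom 2: C, bond orders sum to 3 (valence 4) → 1 H
  atom 3: C, bond orders sum to 4 (valence 4) → 0 H
  atom 4: O, bond orders sum to 2 (valence 2) → 0 H
  atom 5: N, bond orders sum to 1 (valence 3) → 2 H
  atom 6: C, bond orders sum to 4 (valence 4) → 0 H
  atom 7: C, bond orders sum to 4 (valence 4) → 0 H
  atom 8: N, bond orders sum to 3 (valence 3) → 0 H
  atom 9: C, bond orders sum to 3 (valence 4) → 1 H
  atom 10: O, bond orders sum to 2 (valence 2) → 0 H
  atom 11: C, bond orders sum to 1 (valence 4) → 3 H
Totals → C:7, H:10, N:2, O:2.
In Hill order: C7H10N2O2.

C7H10N2O2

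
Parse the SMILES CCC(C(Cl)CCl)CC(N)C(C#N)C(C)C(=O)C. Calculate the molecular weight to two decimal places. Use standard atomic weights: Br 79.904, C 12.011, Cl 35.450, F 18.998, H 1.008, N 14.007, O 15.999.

293.23 g/mol

First, the molecular formula is C13H22Cl2N2O (counting implicit H from valence).
  C: 13 × 12.011 = 156.143
  Cl: 2 × 35.450 = 70.900
  H: 22 × 1.008 = 22.176
  N: 2 × 14.007 = 28.014
  O: 1 × 15.999 = 15.999
Sum: 13×12.011 + 2×35.450 + 22×1.008 + 2×14.007 + 1×15.999 = 293.232 → 293.23 g/mol.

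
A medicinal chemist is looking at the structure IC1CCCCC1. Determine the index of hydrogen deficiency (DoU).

1

Degree of unsaturation = (number of rings) + (number of π bonds).
Ring closures in the SMILES: 1.
π bonds: none → 0 DoU from unsaturation.
Total DoU = 1 + 0 = 1.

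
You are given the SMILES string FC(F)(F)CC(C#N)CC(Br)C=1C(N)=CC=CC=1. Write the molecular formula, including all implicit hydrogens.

C12H12BrF3N2

Walk through each heavy atom and fill implicit hydrogens from standard valence (C 4, N 3, O 2, S 2, halogen 1):
  atom 1: F (halogen, monovalent) → 0 H
  atom 2: C, bond orders sum to 4 (valence 4) → 0 H
  atom 3: F (halogen, monovalent) → 0 H
  atom 4: F (halogen, monovalent) → 0 H
  atom 5: C, bond orders sum to 2 (valence 4) → 2 H
  atom 6: C, bond orders sum to 3 (valence 4) → 1 H
  atom 7: C, bond orders sum to 4 (valence 4) → 0 H
  atom 8: N, bond orders sum to 3 (valence 3) → 0 H
  atom 9: C, bond orders sum to 2 (valence 4) → 2 H
  atom 10: C, bond orders sum to 3 (valence 4) → 1 H
  atom 11: Br (halogen, monovalent) → 0 H
  atom 12: C, bond orders sum to 4 (valence 4) → 0 H
  atom 13: C, bond orders sum to 4 (valence 4) → 0 H
  atom 14: N, bond orders sum to 1 (valence 3) → 2 H
  atom 15: C, bond orders sum to 3 (valence 4) → 1 H
  atom 16: C, bond orders sum to 3 (valence 4) → 1 H
  atom 17: C, bond orders sum to 3 (valence 4) → 1 H
  atom 18: C, bond orders sum to 3 (valence 4) → 1 H
Totals → C:12, H:12, Br:1, F:3, N:2.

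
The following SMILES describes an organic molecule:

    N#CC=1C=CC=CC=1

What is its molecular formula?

C7H5N

Walk through each heavy atom and fill implicit hydrogens from standard valence (C 4, N 3, O 2, S 2, halogen 1):
  atom 1: N, bond orders sum to 3 (valence 3) → 0 H
  atom 2: C, bond orders sum to 4 (valence 4) → 0 H
  atom 3: C, bond orders sum to 4 (valence 4) → 0 H
  atom 4: C, bond orders sum to 3 (valence 4) → 1 H
  atom 5: C, bond orders sum to 3 (valence 4) → 1 H
  atom 6: C, bond orders sum to 3 (valence 4) → 1 H
  atom 7: C, bond orders sum to 3 (valence 4) → 1 H
  atom 8: C, bond orders sum to 3 (valence 4) → 1 H
Totals → C:7, H:5, N:1.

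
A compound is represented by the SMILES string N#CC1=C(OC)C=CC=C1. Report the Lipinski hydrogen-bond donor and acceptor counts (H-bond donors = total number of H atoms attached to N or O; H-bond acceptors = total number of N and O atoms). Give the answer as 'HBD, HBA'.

Donors: find every N or O and count the H atoms it carries.
  atom 1 (N): bond orders sum to 3 → 0 H
  atom 5 (O): bond orders sum to 2 → 0 H
Lipinski HBD = 0.
Acceptors: N atoms = 1, O atoms = 1 → HBA = 2.

0, 2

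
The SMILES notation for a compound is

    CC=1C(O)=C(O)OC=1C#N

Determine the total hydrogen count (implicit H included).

Walk through each heavy atom and fill implicit hydrogens from standard valence (C 4, N 3, O 2, S 2, halogen 1):
  atom 1: C, bond orders sum to 1 (valence 4) → 3 H
  atom 2: C, bond orders sum to 4 (valence 4) → 0 H
  atom 3: C, bond orders sum to 4 (valence 4) → 0 H
  atom 4: O, bond orders sum to 1 (valence 2) → 1 H
  atom 5: C, bond orders sum to 4 (valence 4) → 0 H
  atom 6: O, bond orders sum to 1 (valence 2) → 1 H
  atom 7: O, bond orders sum to 2 (valence 2) → 0 H
  atom 8: C, bond orders sum to 4 (valence 4) → 0 H
  atom 9: C, bond orders sum to 4 (valence 4) → 0 H
  atom 10: N, bond orders sum to 3 (valence 3) → 0 H
Total hydrogens: 5.

5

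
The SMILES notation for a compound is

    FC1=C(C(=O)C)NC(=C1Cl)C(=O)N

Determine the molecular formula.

C7H6ClFN2O2

Walk through each heavy atom and fill implicit hydrogens from standard valence (C 4, N 3, O 2, S 2, halogen 1):
  atom 1: F (halogen, monovalent) → 0 H
  atom 2: C, bond orders sum to 4 (valence 4) → 0 H
  atom 3: C, bond orders sum to 4 (valence 4) → 0 H
  atom 4: C, bond orders sum to 4 (valence 4) → 0 H
  atom 5: O, bond orders sum to 2 (valence 2) → 0 H
  atom 6: C, bond orders sum to 1 (valence 4) → 3 H
  atom 7: N, bond orders sum to 2 (valence 3) → 1 H
  atom 8: C, bond orders sum to 4 (valence 4) → 0 H
  atom 9: C, bond orders sum to 4 (valence 4) → 0 H
  atom 10: Cl (halogen, monovalent) → 0 H
  atom 11: C, bond orders sum to 4 (valence 4) → 0 H
  atom 12: O, bond orders sum to 2 (valence 2) → 0 H
  atom 13: N, bond orders sum to 1 (valence 3) → 2 H
Totals → C:7, H:6, Cl:1, F:1, N:2, O:2.
In Hill order: C7H6ClFN2O2.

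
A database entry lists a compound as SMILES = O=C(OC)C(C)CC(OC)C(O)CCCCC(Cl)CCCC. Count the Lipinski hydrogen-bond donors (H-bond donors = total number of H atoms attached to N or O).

Donors: find every N or O and count the H atoms it carries.
  atom 1 (O): bond orders sum to 2 → 0 H
  atom 3 (O): bond orders sum to 2 → 0 H
  atom 9 (O): bond orders sum to 2 → 0 H
  atom 12 (O): bond orders sum to 1 → 1 H
Lipinski HBD = 1.

1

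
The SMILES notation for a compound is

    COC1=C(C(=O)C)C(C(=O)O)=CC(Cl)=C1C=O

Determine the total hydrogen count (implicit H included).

Walk through each heavy atom and fill implicit hydrogens from standard valence (C 4, N 3, O 2, S 2, halogen 1):
  atom 1: C, bond orders sum to 1 (valence 4) → 3 H
  atom 2: O, bond orders sum to 2 (valence 2) → 0 H
  atom 3: C, bond orders sum to 4 (valence 4) → 0 H
  atom 4: C, bond orders sum to 4 (valence 4) → 0 H
  atom 5: C, bond orders sum to 4 (valence 4) → 0 H
  atom 6: O, bond orders sum to 2 (valence 2) → 0 H
  atom 7: C, bond orders sum to 1 (valence 4) → 3 H
  atom 8: C, bond orders sum to 4 (valence 4) → 0 H
  atom 9: C, bond orders sum to 4 (valence 4) → 0 H
  atom 10: O, bond orders sum to 2 (valence 2) → 0 H
  atom 11: O, bond orders sum to 1 (valence 2) → 1 H
  atom 12: C, bond orders sum to 3 (valence 4) → 1 H
  atom 13: C, bond orders sum to 4 (valence 4) → 0 H
  atom 14: Cl (halogen, monovalent) → 0 H
  atom 15: C, bond orders sum to 4 (valence 4) → 0 H
  atom 16: C, bond orders sum to 3 (valence 4) → 1 H
  atom 17: O, bond orders sum to 2 (valence 2) → 0 H
Total hydrogens: 9.

9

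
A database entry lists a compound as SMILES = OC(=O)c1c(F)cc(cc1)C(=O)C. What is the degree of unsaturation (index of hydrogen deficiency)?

Molecular formula: C9H7FO3.
DoU = (2C + 2 + N − H − X) / 2, where X is the halogen count and O/S are ignored.
    = (2·9 + 2 + 0 − 7 − 1) / 2 = 12 / 2 = 6.

6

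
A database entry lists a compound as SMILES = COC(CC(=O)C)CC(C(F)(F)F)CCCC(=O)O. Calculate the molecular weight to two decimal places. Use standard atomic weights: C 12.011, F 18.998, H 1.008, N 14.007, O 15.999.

284.27 g/mol

First, the molecular formula is C12H19F3O4 (counting implicit H from valence).
  C: 12 × 12.011 = 144.132
  F: 3 × 18.998 = 56.994
  H: 19 × 1.008 = 19.152
  O: 4 × 15.999 = 63.996
Sum: 12×12.011 + 3×18.998 + 19×1.008 + 4×15.999 = 284.274 → 284.27 g/mol.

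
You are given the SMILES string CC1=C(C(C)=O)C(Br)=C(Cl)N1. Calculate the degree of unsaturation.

Degree of unsaturation = (number of rings) + (number of π bonds).
Ring closures in the SMILES: 1.
π bonds: 3 double bonds (each 1 DoU) → 3 DoU from unsaturation.
Total DoU = 1 + 3 = 4.

4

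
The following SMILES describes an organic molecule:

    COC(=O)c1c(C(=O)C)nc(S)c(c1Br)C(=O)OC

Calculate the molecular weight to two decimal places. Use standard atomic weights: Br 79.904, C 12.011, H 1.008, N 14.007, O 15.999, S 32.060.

First, the molecular formula is C11H10BrNO5S (counting implicit H from valence).
  Br: 1 × 79.904 = 79.904
  C: 11 × 12.011 = 132.121
  H: 10 × 1.008 = 10.080
  N: 1 × 14.007 = 14.007
  O: 5 × 15.999 = 79.995
  S: 1 × 32.060 = 32.060
Sum: 1×79.904 + 11×12.011 + 10×1.008 + 1×14.007 + 5×15.999 + 1×32.060 = 348.167 → 348.17 g/mol.

348.17 g/mol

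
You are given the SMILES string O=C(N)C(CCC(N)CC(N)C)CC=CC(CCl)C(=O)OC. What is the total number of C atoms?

Count every carbon token in the SMILES (each C, including those in ring-closure positions and inside branches).
Carbon count: 15.

15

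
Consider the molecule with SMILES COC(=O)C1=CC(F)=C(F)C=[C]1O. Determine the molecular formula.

C8H6F2O3

Walk through each heavy atom and fill implicit hydrogens from standard valence (C 4, N 3, O 2, S 2, halogen 1):
  atom 1: C, bond orders sum to 1 (valence 4) → 3 H
  atom 2: O, bond orders sum to 2 (valence 2) → 0 H
  atom 3: C, bond orders sum to 4 (valence 4) → 0 H
  atom 4: O, bond orders sum to 2 (valence 2) → 0 H
  atom 5: C, bond orders sum to 4 (valence 4) → 0 H
  atom 6: C, bond orders sum to 3 (valence 4) → 1 H
  atom 7: C, bond orders sum to 4 (valence 4) → 0 H
  atom 8: F (halogen, monovalent) → 0 H
  atom 9: C, bond orders sum to 4 (valence 4) → 0 H
  atom 10: F (halogen, monovalent) → 0 H
  atom 11: C, bond orders sum to 3 (valence 4) → 1 H
  atom 12: C with explicit H count 0
  atom 13: O, bond orders sum to 1 (valence 2) → 1 H
Totals → C:8, H:6, F:2, O:3.
In Hill order: C8H6F2O3.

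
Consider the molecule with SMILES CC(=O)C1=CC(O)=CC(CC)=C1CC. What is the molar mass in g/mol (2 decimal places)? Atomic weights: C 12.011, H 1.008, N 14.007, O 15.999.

First, the molecular formula is C12H16O2 (counting implicit H from valence).
  C: 12 × 12.011 = 144.132
  H: 16 × 1.008 = 16.128
  O: 2 × 15.999 = 31.998
Sum: 12×12.011 + 16×1.008 + 2×15.999 = 192.258 → 192.26 g/mol.

192.26 g/mol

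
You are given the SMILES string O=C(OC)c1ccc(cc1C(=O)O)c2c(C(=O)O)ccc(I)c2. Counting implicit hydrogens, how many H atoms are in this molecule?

Walk through each heavy atom and fill implicit hydrogens from standard valence (C 4, N 3, O 2, S 2, halogen 1); for lowercase aromatic atoms, an aromatic c carries 1 H when it has two neighbours and 0 H with three, and aromatic n carries 0 H:
  atom 1: O, bond orders sum to 2 (valence 2) → 0 H
  atom 2: C, bond orders sum to 4 (valence 4) → 0 H
  atom 3: O, bond orders sum to 2 (valence 2) → 0 H
  atom 4: C, bond orders sum to 1 (valence 4) → 3 H
  atom 5: aromatic c, 3 neighbours → 0 H
  atom 6: aromatic c, 2 neighbours → 1 H
  atom 7: aromatic c, 2 neighbours → 1 H
  atom 8: aromatic c, 3 neighbours → 0 H
  atom 9: aromatic c, 2 neighbours → 1 H
  atom 10: aromatic c, 3 neighbours → 0 H
  atom 11: C, bond orders sum to 4 (valence 4) → 0 H
  atom 12: O, bond orders sum to 2 (valence 2) → 0 H
  atom 13: O, bond orders sum to 1 (valence 2) → 1 H
  atom 14: aromatic c, 3 neighbours → 0 H
  atom 15: aromatic c, 3 neighbours → 0 H
  atom 16: C, bond orders sum to 4 (valence 4) → 0 H
  atom 17: O, bond orders sum to 2 (valence 2) → 0 H
  atom 18: O, bond orders sum to 1 (valence 2) → 1 H
  atom 19: aromatic c, 2 neighbours → 1 H
  atom 20: aromatic c, 2 neighbours → 1 H
  atom 21: aromatic c, 3 neighbours → 0 H
  atom 22: I (halogen, monovalent) → 0 H
  atom 23: aromatic c, 2 neighbours → 1 H
Total hydrogens: 11.

11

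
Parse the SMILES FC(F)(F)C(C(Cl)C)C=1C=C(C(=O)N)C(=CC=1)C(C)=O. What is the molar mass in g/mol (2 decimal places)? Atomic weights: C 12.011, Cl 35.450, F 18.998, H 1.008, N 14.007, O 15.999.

First, the molecular formula is C13H13ClF3NO2 (counting implicit H from valence).
  C: 13 × 12.011 = 156.143
  Cl: 1 × 35.450 = 35.450
  F: 3 × 18.998 = 56.994
  H: 13 × 1.008 = 13.104
  N: 1 × 14.007 = 14.007
  O: 2 × 15.999 = 31.998
Sum: 13×12.011 + 1×35.450 + 3×18.998 + 13×1.008 + 1×14.007 + 2×15.999 = 307.696 → 307.70 g/mol.

307.70 g/mol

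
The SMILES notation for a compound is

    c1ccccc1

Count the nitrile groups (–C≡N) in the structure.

0

Scan the SMILES for the nitrile motif — none present.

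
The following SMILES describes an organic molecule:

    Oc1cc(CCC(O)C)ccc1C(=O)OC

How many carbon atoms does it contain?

12

Count every carbon token in the SMILES (each C, including those in ring-closure positions and inside branches).
Carbon count: 12.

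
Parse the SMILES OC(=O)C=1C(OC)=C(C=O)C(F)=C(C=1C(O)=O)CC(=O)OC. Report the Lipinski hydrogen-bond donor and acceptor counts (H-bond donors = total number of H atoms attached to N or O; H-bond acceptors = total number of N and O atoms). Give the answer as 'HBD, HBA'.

Donors: find every N or O and count the H atoms it carries.
  atom 1 (O): bond orders sum to 1 → 1 H
  atom 3 (O): bond orders sum to 2 → 0 H
  atom 6 (O): bond orders sum to 2 → 0 H
  atom 10 (O): bond orders sum to 2 → 0 H
  atom 16 (O): bond orders sum to 1 → 1 H
  atom 17 (O): bond orders sum to 2 → 0 H
  atom 20 (O): bond orders sum to 2 → 0 H
  atom 21 (O): bond orders sum to 2 → 0 H
Lipinski HBD = 2.
Acceptors: N atoms = 0, O atoms = 8 → HBA = 8.

2, 8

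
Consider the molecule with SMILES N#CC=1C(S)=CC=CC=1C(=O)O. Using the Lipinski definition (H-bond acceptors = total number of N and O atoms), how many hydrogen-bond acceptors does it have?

N atoms: 1; O atoms: 2.
Lipinski HBA = 1 + 2 = 3.

3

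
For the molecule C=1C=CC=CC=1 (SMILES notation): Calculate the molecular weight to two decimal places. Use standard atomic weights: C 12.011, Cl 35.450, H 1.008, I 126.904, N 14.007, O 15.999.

78.11 g/mol

First, the molecular formula is C6H6 (counting implicit H from valence).
  C: 6 × 12.011 = 72.066
  H: 6 × 1.008 = 6.048
Sum: 6×12.011 + 6×1.008 = 78.114 → 78.11 g/mol.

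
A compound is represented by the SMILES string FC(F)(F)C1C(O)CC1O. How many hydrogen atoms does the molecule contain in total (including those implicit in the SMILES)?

Walk through each heavy atom and fill implicit hydrogens from standard valence (C 4, N 3, O 2, S 2, halogen 1):
  atom 1: F (halogen, monovalent) → 0 H
  atom 2: C, bond orders sum to 4 (valence 4) → 0 H
  atom 3: F (halogen, monovalent) → 0 H
  atom 4: F (halogen, monovalent) → 0 H
  atom 5: C, bond orders sum to 3 (valence 4) → 1 H
  atom 6: C, bond orders sum to 3 (valence 4) → 1 H
  atom 7: O, bond orders sum to 1 (valence 2) → 1 H
  atom 8: C, bond orders sum to 2 (valence 4) → 2 H
  atom 9: C, bond orders sum to 3 (valence 4) → 1 H
  atom 10: O, bond orders sum to 1 (valence 2) → 1 H
Total hydrogens: 7.

7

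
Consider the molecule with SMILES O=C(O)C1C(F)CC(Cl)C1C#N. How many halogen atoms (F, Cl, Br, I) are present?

Halogen atoms appear at heavy-atom positions 6, 9 (1×Cl, 1×F).
Other groups present: 1 carboxylic acid, 1 nitrile.
Halogen count: 2.

2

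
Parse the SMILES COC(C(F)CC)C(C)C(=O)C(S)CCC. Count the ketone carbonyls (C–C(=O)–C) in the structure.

The ketone motif appears at heavy-atom position 10 in the SMILES.
Other groups present: 1 ether, 1 thiol.
Ketone count: 1.

1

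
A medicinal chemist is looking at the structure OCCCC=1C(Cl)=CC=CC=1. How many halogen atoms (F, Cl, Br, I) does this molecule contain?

1

Halogen atoms appear at heavy-atom position 7 (1×Cl).
Other groups present: 1 hydroxyl.
Halogen count: 1.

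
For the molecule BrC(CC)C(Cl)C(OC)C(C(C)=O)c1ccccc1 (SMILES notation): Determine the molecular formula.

Walk through each heavy atom and fill implicit hydrogens from standard valence (C 4, N 3, O 2, S 2, halogen 1); for lowercase aromatic atoms, an aromatic c carries 1 H when it has two neighbours and 0 H with three, and aromatic n carries 0 H:
  atom 1: Br (halogen, monovalent) → 0 H
  atom 2: C, bond orders sum to 3 (valence 4) → 1 H
  atom 3: C, bond orders sum to 2 (valence 4) → 2 H
  atom 4: C, bond orders sum to 1 (valence 4) → 3 H
  atom 5: C, bond orders sum to 3 (valence 4) → 1 H
  atom 6: Cl (halogen, monovalent) → 0 H
  atom 7: C, bond orders sum to 3 (valence 4) → 1 H
  atom 8: O, bond orders sum to 2 (valence 2) → 0 H
  atom 9: C, bond orders sum to 1 (valence 4) → 3 H
  atom 10: C, bond orders sum to 3 (valence 4) → 1 H
  atom 11: C, bond orders sum to 4 (valence 4) → 0 H
  atom 12: C, bond orders sum to 1 (valence 4) → 3 H
  atom 13: O, bond orders sum to 2 (valence 2) → 0 H
  atom 14: aromatic c, 3 neighbours → 0 H
  atom 15: aromatic c, 2 neighbours → 1 H
  atom 16: aromatic c, 2 neighbours → 1 H
  atom 17: aromatic c, 2 neighbours → 1 H
  atom 18: aromatic c, 2 neighbours → 1 H
  atom 19: aromatic c, 2 neighbours → 1 H
Totals → C:15, H:20, Br:1, Cl:1, O:2.
In Hill order: C15H20BrClO2.

C15H20BrClO2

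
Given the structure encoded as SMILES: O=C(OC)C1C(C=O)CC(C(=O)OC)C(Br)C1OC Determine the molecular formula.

C12H17BrO6

Walk through each heavy atom and fill implicit hydrogens from standard valence (C 4, N 3, O 2, S 2, halogen 1):
  atom 1: O, bond orders sum to 2 (valence 2) → 0 H
  atom 2: C, bond orders sum to 4 (valence 4) → 0 H
  atom 3: O, bond orders sum to 2 (valence 2) → 0 H
  atom 4: C, bond orders sum to 1 (valence 4) → 3 H
  atom 5: C, bond orders sum to 3 (valence 4) → 1 H
  atom 6: C, bond orders sum to 3 (valence 4) → 1 H
  atom 7: C, bond orders sum to 3 (valence 4) → 1 H
  atom 8: O, bond orders sum to 2 (valence 2) → 0 H
  atom 9: C, bond orders sum to 2 (valence 4) → 2 H
  atom 10: C, bond orders sum to 3 (valence 4) → 1 H
  atom 11: C, bond orders sum to 4 (valence 4) → 0 H
  atom 12: O, bond orders sum to 2 (valence 2) → 0 H
  atom 13: O, bond orders sum to 2 (valence 2) → 0 H
  atom 14: C, bond orders sum to 1 (valence 4) → 3 H
  atom 15: C, bond orders sum to 3 (valence 4) → 1 H
  atom 16: Br (halogen, monovalent) → 0 H
  atom 17: C, bond orders sum to 3 (valence 4) → 1 H
  atom 18: O, bond orders sum to 2 (valence 2) → 0 H
  atom 19: C, bond orders sum to 1 (valence 4) → 3 H
Totals → C:12, H:17, Br:1, O:6.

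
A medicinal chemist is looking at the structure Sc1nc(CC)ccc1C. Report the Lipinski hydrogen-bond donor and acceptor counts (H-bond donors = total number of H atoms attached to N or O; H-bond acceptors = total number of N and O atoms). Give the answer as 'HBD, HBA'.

Donors: find every N or O and count the H atoms it carries.
  atom 3 (N): bond orders sum to 3 → 0 H
Lipinski HBD = 0.
Acceptors: N atoms = 1, O atoms = 0 → HBA = 1.

0, 1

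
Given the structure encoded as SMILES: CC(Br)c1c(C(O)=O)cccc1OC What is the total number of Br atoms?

Scan the SMILES for Br atoms (remember two-letter symbols like Cl and Br are single atoms).
Bromine count: 1.

1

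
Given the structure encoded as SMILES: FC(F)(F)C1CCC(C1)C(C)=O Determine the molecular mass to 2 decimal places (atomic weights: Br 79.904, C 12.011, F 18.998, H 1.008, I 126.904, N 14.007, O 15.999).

First, the molecular formula is C8H11F3O (counting implicit H from valence).
  C: 8 × 12.011 = 96.088
  F: 3 × 18.998 = 56.994
  H: 11 × 1.008 = 11.088
  O: 1 × 15.999 = 15.999
Sum: 8×12.011 + 3×18.998 + 11×1.008 + 1×15.999 = 180.169 → 180.17 g/mol.

180.17 g/mol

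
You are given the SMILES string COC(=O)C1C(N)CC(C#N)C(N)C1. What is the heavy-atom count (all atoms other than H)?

14

Every atom symbol written in the SMILES (organic subset) is one heavy atom; implicit H are not written.
Heavy atoms by element → C:9, N:3, O:2.
Total: 14.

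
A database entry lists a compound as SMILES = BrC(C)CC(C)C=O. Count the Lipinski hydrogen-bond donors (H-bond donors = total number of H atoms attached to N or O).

Donors: find every N or O and count the H atoms it carries.
  atom 8 (O): bond orders sum to 2 → 0 H
Lipinski HBD = 0.

0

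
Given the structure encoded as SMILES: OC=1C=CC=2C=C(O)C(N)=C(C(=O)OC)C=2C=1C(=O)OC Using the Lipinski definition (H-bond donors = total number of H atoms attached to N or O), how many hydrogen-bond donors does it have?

4

Donors: find every N or O and count the H atoms it carries.
  atom 1 (O): bond orders sum to 1 → 1 H
  atom 8 (O): bond orders sum to 1 → 1 H
  atom 10 (N): bond orders sum to 1 → 2 H
  atom 13 (O): bond orders sum to 2 → 0 H
  atom 14 (O): bond orders sum to 2 → 0 H
  atom 19 (O): bond orders sum to 2 → 0 H
  atom 20 (O): bond orders sum to 2 → 0 H
Lipinski HBD = 4.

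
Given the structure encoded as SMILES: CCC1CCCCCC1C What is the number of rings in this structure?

In SMILES, each pair of matching ring-closure digits denotes one ring-closing bond; the number of such bonds equals the number of independent rings.
Ring-closure bonds here: 1.

1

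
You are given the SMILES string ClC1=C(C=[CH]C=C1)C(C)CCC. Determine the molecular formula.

C11H15Cl

Walk through each heavy atom and fill implicit hydrogens from standard valence (C 4, N 3, O 2, S 2, halogen 1):
  atom 1: Cl (halogen, monovalent) → 0 H
  atom 2: C, bond orders sum to 4 (valence 4) → 0 H
  atom 3: C, bond orders sum to 4 (valence 4) → 0 H
  atom 4: C, bond orders sum to 3 (valence 4) → 1 H
  atom 5: C with explicit H count 1
  atom 6: C, bond orders sum to 3 (valence 4) → 1 H
  atom 7: C, bond orders sum to 3 (valence 4) → 1 H
  atom 8: C, bond orders sum to 3 (valence 4) → 1 H
  atom 9: C, bond orders sum to 1 (valence 4) → 3 H
  atom 10: C, bond orders sum to 2 (valence 4) → 2 H
  atom 11: C, bond orders sum to 2 (valence 4) → 2 H
  atom 12: C, bond orders sum to 1 (valence 4) → 3 H
Totals → C:11, H:15, Cl:1.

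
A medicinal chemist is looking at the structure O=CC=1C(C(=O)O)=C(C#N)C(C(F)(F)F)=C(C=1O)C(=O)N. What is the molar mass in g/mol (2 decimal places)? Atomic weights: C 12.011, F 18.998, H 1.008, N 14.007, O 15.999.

302.16 g/mol

First, the molecular formula is C11H5F3N2O5 (counting implicit H from valence).
  C: 11 × 12.011 = 132.121
  F: 3 × 18.998 = 56.994
  H: 5 × 1.008 = 5.040
  N: 2 × 14.007 = 28.014
  O: 5 × 15.999 = 79.995
Sum: 11×12.011 + 3×18.998 + 5×1.008 + 2×14.007 + 5×15.999 = 302.164 → 302.16 g/mol.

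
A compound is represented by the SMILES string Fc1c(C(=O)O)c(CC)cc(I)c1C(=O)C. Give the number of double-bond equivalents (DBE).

6

Molecular formula: C11H10FIO3.
DoU = (2C + 2 + N − H − X) / 2, where X is the halogen count and O/S are ignored.
    = (2·11 + 2 + 0 − 10 − 2) / 2 = 12 / 2 = 6.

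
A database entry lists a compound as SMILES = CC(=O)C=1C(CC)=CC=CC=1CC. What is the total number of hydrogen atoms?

16

Walk through each heavy atom and fill implicit hydrogens from standard valence (C 4, N 3, O 2, S 2, halogen 1):
  atom 1: C, bond orders sum to 1 (valence 4) → 3 H
  atom 2: C, bond orders sum to 4 (valence 4) → 0 H
  atom 3: O, bond orders sum to 2 (valence 2) → 0 H
  atom 4: C, bond orders sum to 4 (valence 4) → 0 H
  atom 5: C, bond orders sum to 4 (valence 4) → 0 H
  atom 6: C, bond orders sum to 2 (valence 4) → 2 H
  atom 7: C, bond orders sum to 1 (valence 4) → 3 H
  atom 8: C, bond orders sum to 3 (valence 4) → 1 H
  atom 9: C, bond orders sum to 3 (valence 4) → 1 H
  atom 10: C, bond orders sum to 3 (valence 4) → 1 H
  atom 11: C, bond orders sum to 4 (valence 4) → 0 H
  atom 12: C, bond orders sum to 2 (valence 4) → 2 H
  atom 13: C, bond orders sum to 1 (valence 4) → 3 H
Total hydrogens: 16.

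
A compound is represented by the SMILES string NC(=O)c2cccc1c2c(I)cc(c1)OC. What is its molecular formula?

Walk through each heavy atom and fill implicit hydrogens from standard valence (C 4, N 3, O 2, S 2, halogen 1); for lowercase aromatic atoms, an aromatic c carries 1 H when it has two neighbours and 0 H with three, and aromatic n carries 0 H:
  atom 1: N, bond orders sum to 1 (valence 3) → 2 H
  atom 2: C, bond orders sum to 4 (valence 4) → 0 H
  atom 3: O, bond orders sum to 2 (valence 2) → 0 H
  atom 4: aromatic c, 3 neighbours → 0 H
  atom 5: aromatic c, 2 neighbours → 1 H
  atom 6: aromatic c, 2 neighbours → 1 H
  atom 7: aromatic c, 2 neighbours → 1 H
  atom 8: aromatic c, 3 neighbours → 0 H
  atom 9: aromatic c, 3 neighbours → 0 H
  atom 10: aromatic c, 3 neighbours → 0 H
  atom 11: I (halogen, monovalent) → 0 H
  atom 12: aromatic c, 2 neighbours → 1 H
  atom 13: aromatic c, 3 neighbours → 0 H
  atom 14: aromatic c, 2 neighbours → 1 H
  atom 15: O, bond orders sum to 2 (valence 2) → 0 H
  atom 16: C, bond orders sum to 1 (valence 4) → 3 H
Totals → C:12, H:10, I:1, N:1, O:2.
In Hill order: C12H10INO2.

C12H10INO2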